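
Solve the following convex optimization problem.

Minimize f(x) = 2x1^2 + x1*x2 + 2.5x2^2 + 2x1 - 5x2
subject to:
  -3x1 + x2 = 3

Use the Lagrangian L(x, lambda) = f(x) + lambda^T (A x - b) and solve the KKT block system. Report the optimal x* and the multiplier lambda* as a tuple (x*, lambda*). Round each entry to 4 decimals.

Form the Lagrangian:
  L(x, lambda) = (1/2) x^T Q x + c^T x + lambda^T (A x - b)
Stationarity (grad_x L = 0): Q x + c + A^T lambda = 0.
Primal feasibility: A x = b.

This gives the KKT block system:
  [ Q   A^T ] [ x     ]   [-c ]
  [ A    0  ] [ lambda ] = [ b ]

Solving the linear system:
  x*      = (-0.6364, 1.0909)
  lambda* = (0.1818)
  f(x*)   = -3.6364

x* = (-0.6364, 1.0909), lambda* = (0.1818)


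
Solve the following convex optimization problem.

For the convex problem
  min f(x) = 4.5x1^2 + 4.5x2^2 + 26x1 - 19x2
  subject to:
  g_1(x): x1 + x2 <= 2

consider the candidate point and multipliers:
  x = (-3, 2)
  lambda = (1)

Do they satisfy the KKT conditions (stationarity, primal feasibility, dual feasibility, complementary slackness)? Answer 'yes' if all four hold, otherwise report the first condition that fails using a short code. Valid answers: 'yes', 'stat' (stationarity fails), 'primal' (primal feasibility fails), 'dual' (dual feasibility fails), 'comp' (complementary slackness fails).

Gradient of f: grad f(x) = Q x + c = (-1, -1)
Constraint values g_i(x) = a_i^T x - b_i:
  g_1((-3, 2)) = -3
Stationarity residual: grad f(x) + sum_i lambda_i a_i = (0, 0)
  -> stationarity OK
Primal feasibility (all g_i <= 0): OK
Dual feasibility (all lambda_i >= 0): OK
Complementary slackness (lambda_i * g_i(x) = 0 for all i): FAILS

Verdict: the first failing condition is complementary_slackness -> comp.

comp


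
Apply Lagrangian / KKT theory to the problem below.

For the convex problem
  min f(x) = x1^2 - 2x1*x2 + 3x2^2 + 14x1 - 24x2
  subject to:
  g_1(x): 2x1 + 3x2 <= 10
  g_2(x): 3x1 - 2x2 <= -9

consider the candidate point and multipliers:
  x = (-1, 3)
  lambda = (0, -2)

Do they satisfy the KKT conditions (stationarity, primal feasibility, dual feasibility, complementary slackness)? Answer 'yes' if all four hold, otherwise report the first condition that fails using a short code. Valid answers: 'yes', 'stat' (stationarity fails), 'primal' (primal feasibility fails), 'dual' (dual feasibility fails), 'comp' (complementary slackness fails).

Gradient of f: grad f(x) = Q x + c = (6, -4)
Constraint values g_i(x) = a_i^T x - b_i:
  g_1((-1, 3)) = -3
  g_2((-1, 3)) = 0
Stationarity residual: grad f(x) + sum_i lambda_i a_i = (0, 0)
  -> stationarity OK
Primal feasibility (all g_i <= 0): OK
Dual feasibility (all lambda_i >= 0): FAILS
Complementary slackness (lambda_i * g_i(x) = 0 for all i): OK

Verdict: the first failing condition is dual_feasibility -> dual.

dual


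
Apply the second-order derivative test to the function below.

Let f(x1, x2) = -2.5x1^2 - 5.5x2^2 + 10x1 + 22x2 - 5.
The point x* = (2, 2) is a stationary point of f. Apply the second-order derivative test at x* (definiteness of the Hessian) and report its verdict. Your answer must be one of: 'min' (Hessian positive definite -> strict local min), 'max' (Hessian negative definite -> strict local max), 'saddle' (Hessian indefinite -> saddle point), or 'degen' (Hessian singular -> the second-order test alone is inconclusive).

Compute the Hessian H = grad^2 f:
  H = [[-5, 0], [0, -11]]
Verify stationarity: grad f(x*) = H x* + g = (0, 0).
Eigenvalues of H: -11, -5.
Both eigenvalues < 0, so H is negative definite -> x* is a strict local max.

max


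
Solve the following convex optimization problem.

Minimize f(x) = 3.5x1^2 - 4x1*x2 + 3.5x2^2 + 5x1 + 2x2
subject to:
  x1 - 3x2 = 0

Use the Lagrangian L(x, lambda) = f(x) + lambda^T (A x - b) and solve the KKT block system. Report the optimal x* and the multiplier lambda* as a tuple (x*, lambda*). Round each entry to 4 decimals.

Form the Lagrangian:
  L(x, lambda) = (1/2) x^T Q x + c^T x + lambda^T (A x - b)
Stationarity (grad_x L = 0): Q x + c + A^T lambda = 0.
Primal feasibility: A x = b.

This gives the KKT block system:
  [ Q   A^T ] [ x     ]   [-c ]
  [ A    0  ] [ lambda ] = [ b ]

Solving the linear system:
  x*      = (-1.1087, -0.3696)
  lambda* = (1.2826)
  f(x*)   = -3.1413

x* = (-1.1087, -0.3696), lambda* = (1.2826)


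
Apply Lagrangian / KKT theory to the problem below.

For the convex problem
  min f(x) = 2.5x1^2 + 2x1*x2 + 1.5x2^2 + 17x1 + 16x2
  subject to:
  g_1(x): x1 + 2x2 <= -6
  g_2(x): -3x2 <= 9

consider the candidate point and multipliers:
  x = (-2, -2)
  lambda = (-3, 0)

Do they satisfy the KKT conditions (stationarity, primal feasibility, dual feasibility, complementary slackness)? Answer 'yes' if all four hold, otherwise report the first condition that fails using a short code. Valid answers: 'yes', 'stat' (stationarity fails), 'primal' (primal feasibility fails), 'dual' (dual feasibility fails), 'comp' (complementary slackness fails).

Gradient of f: grad f(x) = Q x + c = (3, 6)
Constraint values g_i(x) = a_i^T x - b_i:
  g_1((-2, -2)) = 0
  g_2((-2, -2)) = -3
Stationarity residual: grad f(x) + sum_i lambda_i a_i = (0, 0)
  -> stationarity OK
Primal feasibility (all g_i <= 0): OK
Dual feasibility (all lambda_i >= 0): FAILS
Complementary slackness (lambda_i * g_i(x) = 0 for all i): OK

Verdict: the first failing condition is dual_feasibility -> dual.

dual


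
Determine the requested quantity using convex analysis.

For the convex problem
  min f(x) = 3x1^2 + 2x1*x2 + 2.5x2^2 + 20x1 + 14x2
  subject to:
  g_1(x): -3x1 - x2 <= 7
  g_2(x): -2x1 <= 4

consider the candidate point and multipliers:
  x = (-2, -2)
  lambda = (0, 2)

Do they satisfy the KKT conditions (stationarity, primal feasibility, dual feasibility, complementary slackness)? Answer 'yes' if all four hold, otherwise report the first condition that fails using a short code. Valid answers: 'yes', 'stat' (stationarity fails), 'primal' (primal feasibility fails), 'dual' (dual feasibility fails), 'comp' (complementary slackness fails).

Gradient of f: grad f(x) = Q x + c = (4, 0)
Constraint values g_i(x) = a_i^T x - b_i:
  g_1((-2, -2)) = 1
  g_2((-2, -2)) = 0
Stationarity residual: grad f(x) + sum_i lambda_i a_i = (0, 0)
  -> stationarity OK
Primal feasibility (all g_i <= 0): FAILS
Dual feasibility (all lambda_i >= 0): OK
Complementary slackness (lambda_i * g_i(x) = 0 for all i): OK

Verdict: the first failing condition is primal_feasibility -> primal.

primal


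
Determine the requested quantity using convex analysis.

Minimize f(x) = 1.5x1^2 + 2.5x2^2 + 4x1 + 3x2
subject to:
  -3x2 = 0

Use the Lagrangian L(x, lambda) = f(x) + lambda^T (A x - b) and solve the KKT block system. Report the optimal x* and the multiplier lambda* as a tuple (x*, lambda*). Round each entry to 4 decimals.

Form the Lagrangian:
  L(x, lambda) = (1/2) x^T Q x + c^T x + lambda^T (A x - b)
Stationarity (grad_x L = 0): Q x + c + A^T lambda = 0.
Primal feasibility: A x = b.

This gives the KKT block system:
  [ Q   A^T ] [ x     ]   [-c ]
  [ A    0  ] [ lambda ] = [ b ]

Solving the linear system:
  x*      = (-1.3333, 0)
  lambda* = (1)
  f(x*)   = -2.6667

x* = (-1.3333, 0), lambda* = (1)


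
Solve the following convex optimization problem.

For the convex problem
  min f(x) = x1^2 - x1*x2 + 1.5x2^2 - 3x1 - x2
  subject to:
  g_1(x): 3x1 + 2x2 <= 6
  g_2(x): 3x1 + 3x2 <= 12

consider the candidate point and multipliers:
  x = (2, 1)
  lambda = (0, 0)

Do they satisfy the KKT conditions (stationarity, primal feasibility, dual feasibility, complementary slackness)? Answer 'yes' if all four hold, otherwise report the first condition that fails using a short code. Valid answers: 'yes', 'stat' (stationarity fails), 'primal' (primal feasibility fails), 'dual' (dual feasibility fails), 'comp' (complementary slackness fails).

Gradient of f: grad f(x) = Q x + c = (0, 0)
Constraint values g_i(x) = a_i^T x - b_i:
  g_1((2, 1)) = 2
  g_2((2, 1)) = -3
Stationarity residual: grad f(x) + sum_i lambda_i a_i = (0, 0)
  -> stationarity OK
Primal feasibility (all g_i <= 0): FAILS
Dual feasibility (all lambda_i >= 0): OK
Complementary slackness (lambda_i * g_i(x) = 0 for all i): OK

Verdict: the first failing condition is primal_feasibility -> primal.

primal


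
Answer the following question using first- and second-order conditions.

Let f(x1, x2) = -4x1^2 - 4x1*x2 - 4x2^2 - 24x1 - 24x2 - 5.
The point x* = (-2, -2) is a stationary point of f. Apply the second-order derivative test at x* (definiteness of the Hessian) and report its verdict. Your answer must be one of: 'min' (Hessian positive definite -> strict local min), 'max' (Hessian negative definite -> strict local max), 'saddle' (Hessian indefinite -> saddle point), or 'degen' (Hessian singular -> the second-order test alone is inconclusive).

Compute the Hessian H = grad^2 f:
  H = [[-8, -4], [-4, -8]]
Verify stationarity: grad f(x*) = H x* + g = (0, 0).
Eigenvalues of H: -12, -4.
Both eigenvalues < 0, so H is negative definite -> x* is a strict local max.

max


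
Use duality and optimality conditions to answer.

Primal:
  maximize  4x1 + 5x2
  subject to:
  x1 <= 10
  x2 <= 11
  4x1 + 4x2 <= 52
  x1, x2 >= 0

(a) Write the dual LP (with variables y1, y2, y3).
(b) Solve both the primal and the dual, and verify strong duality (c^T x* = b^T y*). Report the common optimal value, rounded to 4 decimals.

The standard primal-dual pair for 'max c^T x s.t. A x <= b, x >= 0' is:
  Dual:  min b^T y  s.t.  A^T y >= c,  y >= 0.

So the dual LP is:
  minimize  10y1 + 11y2 + 52y3
  subject to:
    y1 + 4y3 >= 4
    y2 + 4y3 >= 5
    y1, y2, y3 >= 0

Solving the primal: x* = (2, 11).
  primal value c^T x* = 63.
Solving the dual: y* = (0, 1, 1).
  dual value b^T y* = 63.
Strong duality: c^T x* = b^T y*. Confirmed.

63


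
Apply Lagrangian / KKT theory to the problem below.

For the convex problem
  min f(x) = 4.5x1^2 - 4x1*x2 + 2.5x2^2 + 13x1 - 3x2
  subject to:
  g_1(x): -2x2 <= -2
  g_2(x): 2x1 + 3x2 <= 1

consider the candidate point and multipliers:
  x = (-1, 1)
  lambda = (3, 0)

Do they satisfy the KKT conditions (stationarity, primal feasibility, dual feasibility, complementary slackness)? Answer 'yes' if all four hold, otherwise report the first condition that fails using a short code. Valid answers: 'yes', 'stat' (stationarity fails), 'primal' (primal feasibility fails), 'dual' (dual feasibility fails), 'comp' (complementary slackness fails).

Gradient of f: grad f(x) = Q x + c = (0, 6)
Constraint values g_i(x) = a_i^T x - b_i:
  g_1((-1, 1)) = 0
  g_2((-1, 1)) = 0
Stationarity residual: grad f(x) + sum_i lambda_i a_i = (0, 0)
  -> stationarity OK
Primal feasibility (all g_i <= 0): OK
Dual feasibility (all lambda_i >= 0): OK
Complementary slackness (lambda_i * g_i(x) = 0 for all i): OK

Verdict: yes, KKT holds.

yes


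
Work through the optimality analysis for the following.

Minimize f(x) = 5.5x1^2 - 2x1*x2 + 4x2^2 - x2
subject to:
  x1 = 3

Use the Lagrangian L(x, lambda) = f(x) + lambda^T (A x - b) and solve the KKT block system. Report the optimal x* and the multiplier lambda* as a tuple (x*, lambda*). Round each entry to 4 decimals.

Form the Lagrangian:
  L(x, lambda) = (1/2) x^T Q x + c^T x + lambda^T (A x - b)
Stationarity (grad_x L = 0): Q x + c + A^T lambda = 0.
Primal feasibility: A x = b.

This gives the KKT block system:
  [ Q   A^T ] [ x     ]   [-c ]
  [ A    0  ] [ lambda ] = [ b ]

Solving the linear system:
  x*      = (3, 0.875)
  lambda* = (-31.25)
  f(x*)   = 46.4375

x* = (3, 0.875), lambda* = (-31.25)


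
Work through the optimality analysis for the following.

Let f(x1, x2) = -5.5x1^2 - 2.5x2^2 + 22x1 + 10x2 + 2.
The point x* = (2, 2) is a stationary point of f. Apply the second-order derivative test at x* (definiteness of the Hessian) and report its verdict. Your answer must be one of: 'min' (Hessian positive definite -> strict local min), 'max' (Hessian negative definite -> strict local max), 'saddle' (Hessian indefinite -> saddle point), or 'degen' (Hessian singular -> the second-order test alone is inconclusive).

Compute the Hessian H = grad^2 f:
  H = [[-11, 0], [0, -5]]
Verify stationarity: grad f(x*) = H x* + g = (0, 0).
Eigenvalues of H: -11, -5.
Both eigenvalues < 0, so H is negative definite -> x* is a strict local max.

max


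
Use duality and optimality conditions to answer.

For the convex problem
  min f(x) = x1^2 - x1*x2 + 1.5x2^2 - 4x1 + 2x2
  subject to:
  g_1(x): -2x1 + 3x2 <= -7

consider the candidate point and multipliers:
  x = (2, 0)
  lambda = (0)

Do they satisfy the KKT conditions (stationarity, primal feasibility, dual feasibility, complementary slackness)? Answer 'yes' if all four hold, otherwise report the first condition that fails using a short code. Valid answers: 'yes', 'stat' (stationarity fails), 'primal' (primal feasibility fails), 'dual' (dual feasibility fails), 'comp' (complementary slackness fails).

Gradient of f: grad f(x) = Q x + c = (0, 0)
Constraint values g_i(x) = a_i^T x - b_i:
  g_1((2, 0)) = 3
Stationarity residual: grad f(x) + sum_i lambda_i a_i = (0, 0)
  -> stationarity OK
Primal feasibility (all g_i <= 0): FAILS
Dual feasibility (all lambda_i >= 0): OK
Complementary slackness (lambda_i * g_i(x) = 0 for all i): OK

Verdict: the first failing condition is primal_feasibility -> primal.

primal


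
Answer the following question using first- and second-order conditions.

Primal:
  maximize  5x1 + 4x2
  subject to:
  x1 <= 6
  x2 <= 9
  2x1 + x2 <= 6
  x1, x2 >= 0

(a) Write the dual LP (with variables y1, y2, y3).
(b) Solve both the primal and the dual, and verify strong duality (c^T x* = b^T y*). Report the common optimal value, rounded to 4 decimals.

The standard primal-dual pair for 'max c^T x s.t. A x <= b, x >= 0' is:
  Dual:  min b^T y  s.t.  A^T y >= c,  y >= 0.

So the dual LP is:
  minimize  6y1 + 9y2 + 6y3
  subject to:
    y1 + 2y3 >= 5
    y2 + y3 >= 4
    y1, y2, y3 >= 0

Solving the primal: x* = (0, 6).
  primal value c^T x* = 24.
Solving the dual: y* = (0, 0, 4).
  dual value b^T y* = 24.
Strong duality: c^T x* = b^T y*. Confirmed.

24


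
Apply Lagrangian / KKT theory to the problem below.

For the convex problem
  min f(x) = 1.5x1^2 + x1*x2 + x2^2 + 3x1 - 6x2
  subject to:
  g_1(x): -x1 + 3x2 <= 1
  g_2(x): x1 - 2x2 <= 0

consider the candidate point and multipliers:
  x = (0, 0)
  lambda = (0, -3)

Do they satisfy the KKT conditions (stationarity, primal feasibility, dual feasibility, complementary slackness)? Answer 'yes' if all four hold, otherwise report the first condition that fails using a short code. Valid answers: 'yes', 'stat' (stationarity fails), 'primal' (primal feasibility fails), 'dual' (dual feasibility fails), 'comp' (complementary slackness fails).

Gradient of f: grad f(x) = Q x + c = (3, -6)
Constraint values g_i(x) = a_i^T x - b_i:
  g_1((0, 0)) = -1
  g_2((0, 0)) = 0
Stationarity residual: grad f(x) + sum_i lambda_i a_i = (0, 0)
  -> stationarity OK
Primal feasibility (all g_i <= 0): OK
Dual feasibility (all lambda_i >= 0): FAILS
Complementary slackness (lambda_i * g_i(x) = 0 for all i): OK

Verdict: the first failing condition is dual_feasibility -> dual.

dual


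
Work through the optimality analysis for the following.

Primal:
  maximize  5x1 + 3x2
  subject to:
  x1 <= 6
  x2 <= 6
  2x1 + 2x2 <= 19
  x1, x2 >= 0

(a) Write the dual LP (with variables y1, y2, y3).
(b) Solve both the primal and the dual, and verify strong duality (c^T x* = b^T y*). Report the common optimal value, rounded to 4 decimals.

The standard primal-dual pair for 'max c^T x s.t. A x <= b, x >= 0' is:
  Dual:  min b^T y  s.t.  A^T y >= c,  y >= 0.

So the dual LP is:
  minimize  6y1 + 6y2 + 19y3
  subject to:
    y1 + 2y3 >= 5
    y2 + 2y3 >= 3
    y1, y2, y3 >= 0

Solving the primal: x* = (6, 3.5).
  primal value c^T x* = 40.5.
Solving the dual: y* = (2, 0, 1.5).
  dual value b^T y* = 40.5.
Strong duality: c^T x* = b^T y*. Confirmed.

40.5


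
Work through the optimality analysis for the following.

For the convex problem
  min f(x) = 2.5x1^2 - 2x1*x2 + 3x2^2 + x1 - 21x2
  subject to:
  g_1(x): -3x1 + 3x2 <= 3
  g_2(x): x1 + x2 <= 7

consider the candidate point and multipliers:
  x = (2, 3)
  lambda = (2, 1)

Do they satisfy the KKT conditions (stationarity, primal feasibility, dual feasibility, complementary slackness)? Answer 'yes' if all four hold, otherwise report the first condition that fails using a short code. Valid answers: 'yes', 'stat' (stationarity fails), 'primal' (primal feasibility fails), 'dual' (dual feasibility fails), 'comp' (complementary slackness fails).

Gradient of f: grad f(x) = Q x + c = (5, -7)
Constraint values g_i(x) = a_i^T x - b_i:
  g_1((2, 3)) = 0
  g_2((2, 3)) = -2
Stationarity residual: grad f(x) + sum_i lambda_i a_i = (0, 0)
  -> stationarity OK
Primal feasibility (all g_i <= 0): OK
Dual feasibility (all lambda_i >= 0): OK
Complementary slackness (lambda_i * g_i(x) = 0 for all i): FAILS

Verdict: the first failing condition is complementary_slackness -> comp.

comp


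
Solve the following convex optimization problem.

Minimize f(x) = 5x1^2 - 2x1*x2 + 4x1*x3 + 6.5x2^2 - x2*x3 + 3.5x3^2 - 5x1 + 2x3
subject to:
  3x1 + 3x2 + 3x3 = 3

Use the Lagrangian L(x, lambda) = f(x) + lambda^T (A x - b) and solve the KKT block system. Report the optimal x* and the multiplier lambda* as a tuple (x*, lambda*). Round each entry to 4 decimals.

Form the Lagrangian:
  L(x, lambda) = (1/2) x^T Q x + c^T x + lambda^T (A x - b)
Stationarity (grad_x L = 0): Q x + c + A^T lambda = 0.
Primal feasibility: A x = b.

This gives the KKT block system:
  [ Q   A^T ] [ x     ]   [-c ]
  [ A    0  ] [ lambda ] = [ b ]

Solving the linear system:
  x*      = (1.0309, 0.3608, -0.3918)
  lambda* = (-1.0069)
  f(x*)   = -1.4588

x* = (1.0309, 0.3608, -0.3918), lambda* = (-1.0069)


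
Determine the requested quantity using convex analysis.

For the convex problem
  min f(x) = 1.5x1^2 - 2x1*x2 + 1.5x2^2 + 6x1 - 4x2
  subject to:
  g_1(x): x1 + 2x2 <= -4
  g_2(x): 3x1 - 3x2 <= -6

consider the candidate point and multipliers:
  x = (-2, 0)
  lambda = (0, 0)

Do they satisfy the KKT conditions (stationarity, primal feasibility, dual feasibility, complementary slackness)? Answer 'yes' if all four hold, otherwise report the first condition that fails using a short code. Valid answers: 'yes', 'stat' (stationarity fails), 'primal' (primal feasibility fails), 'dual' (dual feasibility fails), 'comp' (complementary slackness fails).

Gradient of f: grad f(x) = Q x + c = (0, 0)
Constraint values g_i(x) = a_i^T x - b_i:
  g_1((-2, 0)) = 2
  g_2((-2, 0)) = 0
Stationarity residual: grad f(x) + sum_i lambda_i a_i = (0, 0)
  -> stationarity OK
Primal feasibility (all g_i <= 0): FAILS
Dual feasibility (all lambda_i >= 0): OK
Complementary slackness (lambda_i * g_i(x) = 0 for all i): OK

Verdict: the first failing condition is primal_feasibility -> primal.

primal


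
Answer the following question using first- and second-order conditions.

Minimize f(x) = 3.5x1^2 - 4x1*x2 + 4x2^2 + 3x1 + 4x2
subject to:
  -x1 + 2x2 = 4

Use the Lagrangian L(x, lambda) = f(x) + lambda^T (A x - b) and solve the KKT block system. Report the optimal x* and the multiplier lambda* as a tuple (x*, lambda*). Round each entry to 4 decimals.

Form the Lagrangian:
  L(x, lambda) = (1/2) x^T Q x + c^T x + lambda^T (A x - b)
Stationarity (grad_x L = 0): Q x + c + A^T lambda = 0.
Primal feasibility: A x = b.

This gives the KKT block system:
  [ Q   A^T ] [ x     ]   [-c ]
  [ A    0  ] [ lambda ] = [ b ]

Solving the linear system:
  x*      = (-1, 1.5)
  lambda* = (-10)
  f(x*)   = 21.5

x* = (-1, 1.5), lambda* = (-10)


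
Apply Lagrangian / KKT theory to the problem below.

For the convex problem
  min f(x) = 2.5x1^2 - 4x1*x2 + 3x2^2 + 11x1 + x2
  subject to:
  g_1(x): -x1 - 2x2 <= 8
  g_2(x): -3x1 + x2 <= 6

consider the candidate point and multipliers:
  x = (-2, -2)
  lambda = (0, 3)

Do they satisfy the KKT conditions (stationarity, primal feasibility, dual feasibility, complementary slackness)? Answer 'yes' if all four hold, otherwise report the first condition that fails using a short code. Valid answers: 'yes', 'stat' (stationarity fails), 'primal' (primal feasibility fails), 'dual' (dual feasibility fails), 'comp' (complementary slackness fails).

Gradient of f: grad f(x) = Q x + c = (9, -3)
Constraint values g_i(x) = a_i^T x - b_i:
  g_1((-2, -2)) = -2
  g_2((-2, -2)) = -2
Stationarity residual: grad f(x) + sum_i lambda_i a_i = (0, 0)
  -> stationarity OK
Primal feasibility (all g_i <= 0): OK
Dual feasibility (all lambda_i >= 0): OK
Complementary slackness (lambda_i * g_i(x) = 0 for all i): FAILS

Verdict: the first failing condition is complementary_slackness -> comp.

comp


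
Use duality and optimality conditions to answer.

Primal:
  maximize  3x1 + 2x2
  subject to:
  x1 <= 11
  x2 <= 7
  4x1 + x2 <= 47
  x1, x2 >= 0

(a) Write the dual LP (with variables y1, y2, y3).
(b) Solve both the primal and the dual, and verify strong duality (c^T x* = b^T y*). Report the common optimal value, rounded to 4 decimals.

The standard primal-dual pair for 'max c^T x s.t. A x <= b, x >= 0' is:
  Dual:  min b^T y  s.t.  A^T y >= c,  y >= 0.

So the dual LP is:
  minimize  11y1 + 7y2 + 47y3
  subject to:
    y1 + 4y3 >= 3
    y2 + y3 >= 2
    y1, y2, y3 >= 0

Solving the primal: x* = (10, 7).
  primal value c^T x* = 44.
Solving the dual: y* = (0, 1.25, 0.75).
  dual value b^T y* = 44.
Strong duality: c^T x* = b^T y*. Confirmed.

44


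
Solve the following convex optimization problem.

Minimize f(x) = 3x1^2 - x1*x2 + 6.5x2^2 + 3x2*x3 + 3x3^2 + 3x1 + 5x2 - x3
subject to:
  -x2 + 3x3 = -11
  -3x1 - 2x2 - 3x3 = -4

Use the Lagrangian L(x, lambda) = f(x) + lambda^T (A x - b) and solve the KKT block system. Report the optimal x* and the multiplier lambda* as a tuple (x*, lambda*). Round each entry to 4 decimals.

Form the Lagrangian:
  L(x, lambda) = (1/2) x^T Q x + c^T x + lambda^T (A x - b)
Stationarity (grad_x L = 0): Q x + c + A^T lambda = 0.
Primal feasibility: A x = b.

This gives the KKT block system:
  [ Q   A^T ] [ x     ]   [-c ]
  [ A    0  ] [ lambda ] = [ b ]

Solving the linear system:
  x*      = (2.8169, 2.1831, -2.939)
  lambda* = (9.9343, 5.9061)
  f(x*)   = 77.6033

x* = (2.8169, 2.1831, -2.939), lambda* = (9.9343, 5.9061)


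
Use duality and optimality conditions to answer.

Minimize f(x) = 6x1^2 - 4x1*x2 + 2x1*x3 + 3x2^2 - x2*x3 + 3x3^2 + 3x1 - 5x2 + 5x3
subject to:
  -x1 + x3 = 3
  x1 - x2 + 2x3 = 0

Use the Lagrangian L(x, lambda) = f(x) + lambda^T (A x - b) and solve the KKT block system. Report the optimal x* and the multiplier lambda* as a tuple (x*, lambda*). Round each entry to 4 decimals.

Form the Lagrangian:
  L(x, lambda) = (1/2) x^T Q x + c^T x + lambda^T (A x - b)
Stationarity (grad_x L = 0): Q x + c + A^T lambda = 0.
Primal feasibility: A x = b.

This gives the KKT block system:
  [ Q   A^T ] [ x     ]   [-c ]
  [ A    0  ] [ lambda ] = [ b ]

Solving the linear system:
  x*      = (-1.8696, 0.3913, 1.1304)
  lambda* = (-15.0435, 3.6957)
  f(x*)   = 21.6087

x* = (-1.8696, 0.3913, 1.1304), lambda* = (-15.0435, 3.6957)


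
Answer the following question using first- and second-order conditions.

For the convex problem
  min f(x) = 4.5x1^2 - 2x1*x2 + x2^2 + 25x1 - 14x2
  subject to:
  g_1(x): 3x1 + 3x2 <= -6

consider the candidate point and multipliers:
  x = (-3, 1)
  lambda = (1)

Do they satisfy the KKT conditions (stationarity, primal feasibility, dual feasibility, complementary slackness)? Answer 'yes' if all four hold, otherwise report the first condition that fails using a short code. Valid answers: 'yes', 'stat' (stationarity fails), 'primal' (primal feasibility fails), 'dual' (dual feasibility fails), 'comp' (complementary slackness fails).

Gradient of f: grad f(x) = Q x + c = (-4, -6)
Constraint values g_i(x) = a_i^T x - b_i:
  g_1((-3, 1)) = 0
Stationarity residual: grad f(x) + sum_i lambda_i a_i = (-1, -3)
  -> stationarity FAILS
Primal feasibility (all g_i <= 0): OK
Dual feasibility (all lambda_i >= 0): OK
Complementary slackness (lambda_i * g_i(x) = 0 for all i): OK

Verdict: the first failing condition is stationarity -> stat.

stat


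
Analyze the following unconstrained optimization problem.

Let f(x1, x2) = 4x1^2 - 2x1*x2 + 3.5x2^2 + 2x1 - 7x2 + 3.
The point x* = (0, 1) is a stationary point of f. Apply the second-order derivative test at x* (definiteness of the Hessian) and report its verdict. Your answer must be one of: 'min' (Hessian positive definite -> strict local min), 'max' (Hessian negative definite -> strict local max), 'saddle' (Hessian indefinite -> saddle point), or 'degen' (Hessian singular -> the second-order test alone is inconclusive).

Compute the Hessian H = grad^2 f:
  H = [[8, -2], [-2, 7]]
Verify stationarity: grad f(x*) = H x* + g = (0, 0).
Eigenvalues of H: 5.4384, 9.5616.
Both eigenvalues > 0, so H is positive definite -> x* is a strict local min.

min


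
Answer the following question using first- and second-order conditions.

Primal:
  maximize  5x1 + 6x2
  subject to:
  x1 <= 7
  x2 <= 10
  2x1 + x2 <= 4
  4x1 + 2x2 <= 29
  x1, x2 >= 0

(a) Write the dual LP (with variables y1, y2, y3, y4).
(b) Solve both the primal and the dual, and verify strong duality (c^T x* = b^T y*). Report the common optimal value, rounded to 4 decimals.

The standard primal-dual pair for 'max c^T x s.t. A x <= b, x >= 0' is:
  Dual:  min b^T y  s.t.  A^T y >= c,  y >= 0.

So the dual LP is:
  minimize  7y1 + 10y2 + 4y3 + 29y4
  subject to:
    y1 + 2y3 + 4y4 >= 5
    y2 + y3 + 2y4 >= 6
    y1, y2, y3, y4 >= 0

Solving the primal: x* = (0, 4).
  primal value c^T x* = 24.
Solving the dual: y* = (0, 0, 6, 0).
  dual value b^T y* = 24.
Strong duality: c^T x* = b^T y*. Confirmed.

24


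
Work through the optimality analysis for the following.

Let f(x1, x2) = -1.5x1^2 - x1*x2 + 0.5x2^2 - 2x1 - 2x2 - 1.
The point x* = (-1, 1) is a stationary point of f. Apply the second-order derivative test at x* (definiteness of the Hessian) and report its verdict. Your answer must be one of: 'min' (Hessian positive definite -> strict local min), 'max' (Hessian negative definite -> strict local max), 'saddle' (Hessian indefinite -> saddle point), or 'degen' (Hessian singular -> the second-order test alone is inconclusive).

Compute the Hessian H = grad^2 f:
  H = [[-3, -1], [-1, 1]]
Verify stationarity: grad f(x*) = H x* + g = (0, 0).
Eigenvalues of H: -3.2361, 1.2361.
Eigenvalues have mixed signs, so H is indefinite -> x* is a saddle point.

saddle


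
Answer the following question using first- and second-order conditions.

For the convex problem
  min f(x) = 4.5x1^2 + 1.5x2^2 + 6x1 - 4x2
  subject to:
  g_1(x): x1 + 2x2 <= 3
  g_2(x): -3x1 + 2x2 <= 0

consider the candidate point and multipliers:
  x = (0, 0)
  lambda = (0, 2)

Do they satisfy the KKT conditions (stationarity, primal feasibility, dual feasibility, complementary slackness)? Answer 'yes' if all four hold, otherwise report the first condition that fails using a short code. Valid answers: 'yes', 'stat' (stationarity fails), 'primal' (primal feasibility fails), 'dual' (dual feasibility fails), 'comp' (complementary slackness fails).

Gradient of f: grad f(x) = Q x + c = (6, -4)
Constraint values g_i(x) = a_i^T x - b_i:
  g_1((0, 0)) = -3
  g_2((0, 0)) = 0
Stationarity residual: grad f(x) + sum_i lambda_i a_i = (0, 0)
  -> stationarity OK
Primal feasibility (all g_i <= 0): OK
Dual feasibility (all lambda_i >= 0): OK
Complementary slackness (lambda_i * g_i(x) = 0 for all i): OK

Verdict: yes, KKT holds.

yes


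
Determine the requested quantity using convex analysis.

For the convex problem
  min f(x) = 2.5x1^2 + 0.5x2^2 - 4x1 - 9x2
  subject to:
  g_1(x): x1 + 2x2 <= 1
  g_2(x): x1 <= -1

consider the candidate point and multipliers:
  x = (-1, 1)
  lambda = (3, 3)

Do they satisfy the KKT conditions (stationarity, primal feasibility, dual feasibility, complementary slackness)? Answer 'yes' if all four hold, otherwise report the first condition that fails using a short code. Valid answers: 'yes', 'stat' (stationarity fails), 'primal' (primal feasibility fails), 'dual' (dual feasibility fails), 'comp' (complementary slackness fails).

Gradient of f: grad f(x) = Q x + c = (-9, -8)
Constraint values g_i(x) = a_i^T x - b_i:
  g_1((-1, 1)) = 0
  g_2((-1, 1)) = 0
Stationarity residual: grad f(x) + sum_i lambda_i a_i = (-3, -2)
  -> stationarity FAILS
Primal feasibility (all g_i <= 0): OK
Dual feasibility (all lambda_i >= 0): OK
Complementary slackness (lambda_i * g_i(x) = 0 for all i): OK

Verdict: the first failing condition is stationarity -> stat.

stat


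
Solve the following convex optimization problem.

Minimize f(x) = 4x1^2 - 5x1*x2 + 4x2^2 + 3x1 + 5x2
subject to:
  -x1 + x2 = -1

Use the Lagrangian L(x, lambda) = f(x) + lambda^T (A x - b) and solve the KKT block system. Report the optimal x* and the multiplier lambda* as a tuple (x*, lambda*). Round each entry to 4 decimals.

Form the Lagrangian:
  L(x, lambda) = (1/2) x^T Q x + c^T x + lambda^T (A x - b)
Stationarity (grad_x L = 0): Q x + c + A^T lambda = 0.
Primal feasibility: A x = b.

This gives the KKT block system:
  [ Q   A^T ] [ x     ]   [-c ]
  [ A    0  ] [ lambda ] = [ b ]

Solving the linear system:
  x*      = (-0.8333, -1.8333)
  lambda* = (5.5)
  f(x*)   = -3.0833

x* = (-0.8333, -1.8333), lambda* = (5.5)


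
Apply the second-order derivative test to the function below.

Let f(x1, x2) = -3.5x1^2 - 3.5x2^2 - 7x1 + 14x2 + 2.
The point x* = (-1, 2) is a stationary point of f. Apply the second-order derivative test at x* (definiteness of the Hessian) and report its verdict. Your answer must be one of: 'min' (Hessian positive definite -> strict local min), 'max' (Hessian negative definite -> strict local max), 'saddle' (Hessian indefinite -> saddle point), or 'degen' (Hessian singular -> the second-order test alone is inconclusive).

Compute the Hessian H = grad^2 f:
  H = [[-7, 0], [0, -7]]
Verify stationarity: grad f(x*) = H x* + g = (0, 0).
Eigenvalues of H: -7, -7.
Both eigenvalues < 0, so H is negative definite -> x* is a strict local max.

max


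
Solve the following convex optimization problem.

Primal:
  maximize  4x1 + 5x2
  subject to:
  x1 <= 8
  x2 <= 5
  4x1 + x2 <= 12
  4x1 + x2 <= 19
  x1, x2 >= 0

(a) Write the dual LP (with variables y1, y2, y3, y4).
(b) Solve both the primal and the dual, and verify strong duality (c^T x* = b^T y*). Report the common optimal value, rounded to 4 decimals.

The standard primal-dual pair for 'max c^T x s.t. A x <= b, x >= 0' is:
  Dual:  min b^T y  s.t.  A^T y >= c,  y >= 0.

So the dual LP is:
  minimize  8y1 + 5y2 + 12y3 + 19y4
  subject to:
    y1 + 4y3 + 4y4 >= 4
    y2 + y3 + y4 >= 5
    y1, y2, y3, y4 >= 0

Solving the primal: x* = (1.75, 5).
  primal value c^T x* = 32.
Solving the dual: y* = (0, 4, 1, 0).
  dual value b^T y* = 32.
Strong duality: c^T x* = b^T y*. Confirmed.

32


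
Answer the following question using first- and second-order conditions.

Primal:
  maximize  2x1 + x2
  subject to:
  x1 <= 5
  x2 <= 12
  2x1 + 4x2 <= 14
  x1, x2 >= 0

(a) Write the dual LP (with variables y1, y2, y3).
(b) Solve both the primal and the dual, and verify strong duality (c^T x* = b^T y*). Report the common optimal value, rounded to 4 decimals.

The standard primal-dual pair for 'max c^T x s.t. A x <= b, x >= 0' is:
  Dual:  min b^T y  s.t.  A^T y >= c,  y >= 0.

So the dual LP is:
  minimize  5y1 + 12y2 + 14y3
  subject to:
    y1 + 2y3 >= 2
    y2 + 4y3 >= 1
    y1, y2, y3 >= 0

Solving the primal: x* = (5, 1).
  primal value c^T x* = 11.
Solving the dual: y* = (1.5, 0, 0.25).
  dual value b^T y* = 11.
Strong duality: c^T x* = b^T y*. Confirmed.

11


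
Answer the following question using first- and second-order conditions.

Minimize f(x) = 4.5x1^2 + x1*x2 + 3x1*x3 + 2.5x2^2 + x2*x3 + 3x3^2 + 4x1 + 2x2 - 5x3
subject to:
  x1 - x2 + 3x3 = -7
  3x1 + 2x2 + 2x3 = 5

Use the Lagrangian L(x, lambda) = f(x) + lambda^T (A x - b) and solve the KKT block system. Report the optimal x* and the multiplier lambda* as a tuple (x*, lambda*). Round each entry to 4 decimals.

Form the Lagrangian:
  L(x, lambda) = (1/2) x^T Q x + c^T x + lambda^T (A x - b)
Stationarity (grad_x L = 0): Q x + c + A^T lambda = 0.
Primal feasibility: A x = b.

This gives the KKT block system:
  [ Q   A^T ] [ x     ]   [-c ]
  [ A    0  ] [ lambda ] = [ b ]

Solving the linear system:
  x*      = (0.6778, 3.0319, -1.5486)
  lambda* = (6.3788, -4.955)
  f(x*)   = 42.9724

x* = (0.6778, 3.0319, -1.5486), lambda* = (6.3788, -4.955)


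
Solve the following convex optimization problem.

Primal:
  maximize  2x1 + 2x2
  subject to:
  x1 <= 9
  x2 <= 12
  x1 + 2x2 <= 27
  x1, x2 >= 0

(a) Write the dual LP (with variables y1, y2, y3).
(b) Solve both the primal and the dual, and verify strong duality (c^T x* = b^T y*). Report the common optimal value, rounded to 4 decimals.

The standard primal-dual pair for 'max c^T x s.t. A x <= b, x >= 0' is:
  Dual:  min b^T y  s.t.  A^T y >= c,  y >= 0.

So the dual LP is:
  minimize  9y1 + 12y2 + 27y3
  subject to:
    y1 + y3 >= 2
    y2 + 2y3 >= 2
    y1, y2, y3 >= 0

Solving the primal: x* = (9, 9).
  primal value c^T x* = 36.
Solving the dual: y* = (1, 0, 1).
  dual value b^T y* = 36.
Strong duality: c^T x* = b^T y*. Confirmed.

36


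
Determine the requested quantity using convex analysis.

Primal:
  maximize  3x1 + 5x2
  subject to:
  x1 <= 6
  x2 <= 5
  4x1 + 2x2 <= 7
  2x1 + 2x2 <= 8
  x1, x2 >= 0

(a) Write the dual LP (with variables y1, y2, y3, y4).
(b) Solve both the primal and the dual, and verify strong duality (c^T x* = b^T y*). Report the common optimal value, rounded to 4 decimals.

The standard primal-dual pair for 'max c^T x s.t. A x <= b, x >= 0' is:
  Dual:  min b^T y  s.t.  A^T y >= c,  y >= 0.

So the dual LP is:
  minimize  6y1 + 5y2 + 7y3 + 8y4
  subject to:
    y1 + 4y3 + 2y4 >= 3
    y2 + 2y3 + 2y4 >= 5
    y1, y2, y3, y4 >= 0

Solving the primal: x* = (0, 3.5).
  primal value c^T x* = 17.5.
Solving the dual: y* = (0, 0, 2.5, 0).
  dual value b^T y* = 17.5.
Strong duality: c^T x* = b^T y*. Confirmed.

17.5


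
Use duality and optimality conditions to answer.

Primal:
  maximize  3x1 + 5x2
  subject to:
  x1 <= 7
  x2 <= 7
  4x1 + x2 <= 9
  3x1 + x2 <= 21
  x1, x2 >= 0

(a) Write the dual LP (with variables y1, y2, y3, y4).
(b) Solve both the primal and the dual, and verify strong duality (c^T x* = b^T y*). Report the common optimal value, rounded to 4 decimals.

The standard primal-dual pair for 'max c^T x s.t. A x <= b, x >= 0' is:
  Dual:  min b^T y  s.t.  A^T y >= c,  y >= 0.

So the dual LP is:
  minimize  7y1 + 7y2 + 9y3 + 21y4
  subject to:
    y1 + 4y3 + 3y4 >= 3
    y2 + y3 + y4 >= 5
    y1, y2, y3, y4 >= 0

Solving the primal: x* = (0.5, 7).
  primal value c^T x* = 36.5.
Solving the dual: y* = (0, 4.25, 0.75, 0).
  dual value b^T y* = 36.5.
Strong duality: c^T x* = b^T y*. Confirmed.

36.5


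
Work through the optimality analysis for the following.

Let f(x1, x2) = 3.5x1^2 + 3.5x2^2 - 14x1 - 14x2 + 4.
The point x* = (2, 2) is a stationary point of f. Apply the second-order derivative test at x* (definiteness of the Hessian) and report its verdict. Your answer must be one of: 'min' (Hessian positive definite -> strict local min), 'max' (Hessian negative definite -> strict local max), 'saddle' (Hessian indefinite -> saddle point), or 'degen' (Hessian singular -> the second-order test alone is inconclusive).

Compute the Hessian H = grad^2 f:
  H = [[7, 0], [0, 7]]
Verify stationarity: grad f(x*) = H x* + g = (0, 0).
Eigenvalues of H: 7, 7.
Both eigenvalues > 0, so H is positive definite -> x* is a strict local min.

min


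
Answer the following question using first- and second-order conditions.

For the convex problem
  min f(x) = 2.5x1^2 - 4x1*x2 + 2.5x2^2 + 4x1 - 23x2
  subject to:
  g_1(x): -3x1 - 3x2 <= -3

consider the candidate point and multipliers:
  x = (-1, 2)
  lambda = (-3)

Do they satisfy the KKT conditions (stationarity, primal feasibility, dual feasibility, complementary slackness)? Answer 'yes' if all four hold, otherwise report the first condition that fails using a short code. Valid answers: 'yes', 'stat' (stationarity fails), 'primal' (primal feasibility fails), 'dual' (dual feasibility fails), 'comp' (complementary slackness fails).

Gradient of f: grad f(x) = Q x + c = (-9, -9)
Constraint values g_i(x) = a_i^T x - b_i:
  g_1((-1, 2)) = 0
Stationarity residual: grad f(x) + sum_i lambda_i a_i = (0, 0)
  -> stationarity OK
Primal feasibility (all g_i <= 0): OK
Dual feasibility (all lambda_i >= 0): FAILS
Complementary slackness (lambda_i * g_i(x) = 0 for all i): OK

Verdict: the first failing condition is dual_feasibility -> dual.

dual


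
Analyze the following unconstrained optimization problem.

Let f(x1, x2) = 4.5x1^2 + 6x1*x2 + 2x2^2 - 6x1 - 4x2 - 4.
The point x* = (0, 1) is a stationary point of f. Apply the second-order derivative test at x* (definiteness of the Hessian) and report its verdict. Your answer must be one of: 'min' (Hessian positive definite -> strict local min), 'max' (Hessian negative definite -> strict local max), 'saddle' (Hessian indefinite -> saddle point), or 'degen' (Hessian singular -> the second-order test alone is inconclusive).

Compute the Hessian H = grad^2 f:
  H = [[9, 6], [6, 4]]
Verify stationarity: grad f(x*) = H x* + g = (0, 0).
Eigenvalues of H: 0, 13.
H has a zero eigenvalue (singular; positive semidefinite but not definite), so H is neither positive definite, negative definite, nor indefinite. The second-order test alone is inconclusive -> degen.
(Indeed, f is constant along the null direction of H through x*, so x* is not a strict local extremum.)

degen


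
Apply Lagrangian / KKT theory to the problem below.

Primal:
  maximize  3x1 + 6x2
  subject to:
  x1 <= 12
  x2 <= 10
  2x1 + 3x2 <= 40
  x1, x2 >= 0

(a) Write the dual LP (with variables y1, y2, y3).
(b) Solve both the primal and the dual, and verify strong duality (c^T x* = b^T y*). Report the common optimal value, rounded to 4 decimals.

The standard primal-dual pair for 'max c^T x s.t. A x <= b, x >= 0' is:
  Dual:  min b^T y  s.t.  A^T y >= c,  y >= 0.

So the dual LP is:
  minimize  12y1 + 10y2 + 40y3
  subject to:
    y1 + 2y3 >= 3
    y2 + 3y3 >= 6
    y1, y2, y3 >= 0

Solving the primal: x* = (5, 10).
  primal value c^T x* = 75.
Solving the dual: y* = (0, 1.5, 1.5).
  dual value b^T y* = 75.
Strong duality: c^T x* = b^T y*. Confirmed.

75


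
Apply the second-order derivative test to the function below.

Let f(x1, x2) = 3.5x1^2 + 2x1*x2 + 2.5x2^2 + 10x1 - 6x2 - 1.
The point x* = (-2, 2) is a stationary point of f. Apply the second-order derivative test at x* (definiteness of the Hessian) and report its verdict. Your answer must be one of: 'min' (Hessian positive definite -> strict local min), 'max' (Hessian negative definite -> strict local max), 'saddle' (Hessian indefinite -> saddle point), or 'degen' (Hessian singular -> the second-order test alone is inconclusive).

Compute the Hessian H = grad^2 f:
  H = [[7, 2], [2, 5]]
Verify stationarity: grad f(x*) = H x* + g = (0, 0).
Eigenvalues of H: 3.7639, 8.2361.
Both eigenvalues > 0, so H is positive definite -> x* is a strict local min.

min


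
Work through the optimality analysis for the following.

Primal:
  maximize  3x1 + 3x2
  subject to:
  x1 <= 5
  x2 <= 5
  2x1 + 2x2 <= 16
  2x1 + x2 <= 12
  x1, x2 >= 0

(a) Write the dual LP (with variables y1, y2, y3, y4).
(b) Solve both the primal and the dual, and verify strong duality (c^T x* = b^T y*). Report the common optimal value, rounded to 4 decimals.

The standard primal-dual pair for 'max c^T x s.t. A x <= b, x >= 0' is:
  Dual:  min b^T y  s.t.  A^T y >= c,  y >= 0.

So the dual LP is:
  minimize  5y1 + 5y2 + 16y3 + 12y4
  subject to:
    y1 + 2y3 + 2y4 >= 3
    y2 + 2y3 + y4 >= 3
    y1, y2, y3, y4 >= 0

Solving the primal: x* = (4, 4).
  primal value c^T x* = 24.
Solving the dual: y* = (0, 0, 1.5, 0).
  dual value b^T y* = 24.
Strong duality: c^T x* = b^T y*. Confirmed.

24


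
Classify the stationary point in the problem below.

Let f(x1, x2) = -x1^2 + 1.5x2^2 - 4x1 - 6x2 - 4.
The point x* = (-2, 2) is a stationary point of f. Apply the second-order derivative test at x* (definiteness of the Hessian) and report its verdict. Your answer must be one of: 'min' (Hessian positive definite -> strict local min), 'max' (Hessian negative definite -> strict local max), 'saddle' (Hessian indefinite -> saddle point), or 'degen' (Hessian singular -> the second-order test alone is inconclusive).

Compute the Hessian H = grad^2 f:
  H = [[-2, 0], [0, 3]]
Verify stationarity: grad f(x*) = H x* + g = (0, 0).
Eigenvalues of H: -2, 3.
Eigenvalues have mixed signs, so H is indefinite -> x* is a saddle point.

saddle
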